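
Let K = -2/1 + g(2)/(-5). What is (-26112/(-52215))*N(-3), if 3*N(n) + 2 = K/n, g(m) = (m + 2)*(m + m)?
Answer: -34816/783225 ≈ -0.044452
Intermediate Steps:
g(m) = 2*m*(2 + m) (g(m) = (2 + m)*(2*m) = 2*m*(2 + m))
K = -26/5 (K = -2/1 + (2*2*(2 + 2))/(-5) = -2*1 + (2*2*4)*(-1/5) = -2 + 16*(-1/5) = -2 - 16/5 = -26/5 ≈ -5.2000)
N(n) = -2/3 - 26/(15*n) (N(n) = -2/3 + (-26/(5*n))/3 = -2/3 - 26/(15*n))
(-26112/(-52215))*N(-3) = (-26112/(-52215))*((2/15)*(-13 - 5*(-3))/(-3)) = (-26112*(-1/52215))*((2/15)*(-1/3)*(-13 + 15)) = 8704*((2/15)*(-1/3)*2)/17405 = (8704/17405)*(-4/45) = -34816/783225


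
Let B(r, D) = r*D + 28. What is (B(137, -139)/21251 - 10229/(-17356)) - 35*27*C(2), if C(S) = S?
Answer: -697205800701/368832356 ≈ -1890.3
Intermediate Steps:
B(r, D) = 28 + D*r (B(r, D) = D*r + 28 = 28 + D*r)
(B(137, -139)/21251 - 10229/(-17356)) - 35*27*C(2) = ((28 - 139*137)/21251 - 10229/(-17356)) - 35*27*2 = ((28 - 19043)*(1/21251) - 10229*(-1/17356)) - 945*2 = (-19015*1/21251 + 10229/17356) - 1*1890 = (-19015/21251 + 10229/17356) - 1890 = -112647861/368832356 - 1890 = -697205800701/368832356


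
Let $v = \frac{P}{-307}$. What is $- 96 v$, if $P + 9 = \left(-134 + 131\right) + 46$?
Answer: $\frac{3264}{307} \approx 10.632$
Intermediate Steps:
$P = 34$ ($P = -9 + \left(\left(-134 + 131\right) + 46\right) = -9 + \left(-3 + 46\right) = -9 + 43 = 34$)
$v = - \frac{34}{307}$ ($v = \frac{34}{-307} = 34 \left(- \frac{1}{307}\right) = - \frac{34}{307} \approx -0.11075$)
$- 96 v = \left(-96\right) \left(- \frac{34}{307}\right) = \frac{3264}{307}$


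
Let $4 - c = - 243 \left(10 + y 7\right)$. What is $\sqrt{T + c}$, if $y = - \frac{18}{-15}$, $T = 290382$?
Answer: $\frac{\sqrt{7371430}}{5} \approx 543.01$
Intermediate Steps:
$y = \frac{6}{5}$ ($y = \left(-18\right) \left(- \frac{1}{15}\right) = \frac{6}{5} \approx 1.2$)
$c = \frac{22376}{5}$ ($c = 4 - - 243 \left(10 + \frac{6}{5} \cdot 7\right) = 4 - - 243 \left(10 + \frac{42}{5}\right) = 4 - \left(-243\right) \frac{92}{5} = 4 - - \frac{22356}{5} = 4 + \frac{22356}{5} = \frac{22376}{5} \approx 4475.2$)
$\sqrt{T + c} = \sqrt{290382 + \frac{22376}{5}} = \sqrt{\frac{1474286}{5}} = \frac{\sqrt{7371430}}{5}$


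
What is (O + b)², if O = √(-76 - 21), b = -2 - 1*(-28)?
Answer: (26 + I*√97)² ≈ 579.0 + 512.14*I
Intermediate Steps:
b = 26 (b = -2 + 28 = 26)
O = I*√97 (O = √(-97) = I*√97 ≈ 9.8489*I)
(O + b)² = (I*√97 + 26)² = (26 + I*√97)²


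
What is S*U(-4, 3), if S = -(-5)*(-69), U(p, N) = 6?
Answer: -2070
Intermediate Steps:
S = -345 (S = -5*69 = -345)
S*U(-4, 3) = -345*6 = -2070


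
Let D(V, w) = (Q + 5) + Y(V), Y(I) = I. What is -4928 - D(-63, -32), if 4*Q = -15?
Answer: -19465/4 ≈ -4866.3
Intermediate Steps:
Q = -15/4 (Q = (1/4)*(-15) = -15/4 ≈ -3.7500)
D(V, w) = 5/4 + V (D(V, w) = (-15/4 + 5) + V = 5/4 + V)
-4928 - D(-63, -32) = -4928 - (5/4 - 63) = -4928 - 1*(-247/4) = -4928 + 247/4 = -19465/4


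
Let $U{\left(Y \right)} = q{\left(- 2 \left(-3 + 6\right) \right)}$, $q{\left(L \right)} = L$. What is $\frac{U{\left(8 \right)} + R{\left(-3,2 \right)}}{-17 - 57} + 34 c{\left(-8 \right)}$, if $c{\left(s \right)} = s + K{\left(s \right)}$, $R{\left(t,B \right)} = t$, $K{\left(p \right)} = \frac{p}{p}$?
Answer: $- \frac{17603}{74} \approx -237.88$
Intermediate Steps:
$K{\left(p \right)} = 1$
$U{\left(Y \right)} = -6$ ($U{\left(Y \right)} = - 2 \left(-3 + 6\right) = \left(-2\right) 3 = -6$)
$c{\left(s \right)} = 1 + s$ ($c{\left(s \right)} = s + 1 = 1 + s$)
$\frac{U{\left(8 \right)} + R{\left(-3,2 \right)}}{-17 - 57} + 34 c{\left(-8 \right)} = \frac{-6 - 3}{-17 - 57} + 34 \left(1 - 8\right) = - \frac{9}{-74} + 34 \left(-7\right) = \left(-9\right) \left(- \frac{1}{74}\right) - 238 = \frac{9}{74} - 238 = - \frac{17603}{74}$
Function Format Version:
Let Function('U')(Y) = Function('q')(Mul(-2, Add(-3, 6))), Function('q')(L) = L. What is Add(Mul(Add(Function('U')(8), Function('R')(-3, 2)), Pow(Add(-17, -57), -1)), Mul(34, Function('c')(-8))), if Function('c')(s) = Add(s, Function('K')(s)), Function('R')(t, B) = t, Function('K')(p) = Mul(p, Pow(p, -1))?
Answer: Rational(-17603, 74) ≈ -237.88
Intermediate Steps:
Function('K')(p) = 1
Function('U')(Y) = -6 (Function('U')(Y) = Mul(-2, Add(-3, 6)) = Mul(-2, 3) = -6)
Function('c')(s) = Add(1, s) (Function('c')(s) = Add(s, 1) = Add(1, s))
Add(Mul(Add(Function('U')(8), Function('R')(-3, 2)), Pow(Add(-17, -57), -1)), Mul(34, Function('c')(-8))) = Add(Mul(Add(-6, -3), Pow(Add(-17, -57), -1)), Mul(34, Add(1, -8))) = Add(Mul(-9, Pow(-74, -1)), Mul(34, -7)) = Add(Mul(-9, Rational(-1, 74)), -238) = Add(Rational(9, 74), -238) = Rational(-17603, 74)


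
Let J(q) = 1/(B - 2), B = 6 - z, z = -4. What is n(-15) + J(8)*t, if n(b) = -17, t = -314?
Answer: -225/4 ≈ -56.250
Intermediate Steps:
B = 10 (B = 6 - 1*(-4) = 6 + 4 = 10)
J(q) = ⅛ (J(q) = 1/(10 - 2) = 1/8 = ⅛)
n(-15) + J(8)*t = -17 + (⅛)*(-314) = -17 - 157/4 = -225/4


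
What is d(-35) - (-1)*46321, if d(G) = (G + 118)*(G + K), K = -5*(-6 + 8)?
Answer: 42586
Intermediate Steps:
K = -10 (K = -5*2 = -10)
d(G) = (-10 + G)*(118 + G) (d(G) = (G + 118)*(G - 10) = (118 + G)*(-10 + G) = (-10 + G)*(118 + G))
d(-35) - (-1)*46321 = (-1180 + (-35)**2 + 108*(-35)) - (-1)*46321 = (-1180 + 1225 - 3780) - 1*(-46321) = -3735 + 46321 = 42586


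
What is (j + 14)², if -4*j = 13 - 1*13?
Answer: 196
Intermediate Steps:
j = 0 (j = -(13 - 1*13)/4 = -(13 - 13)/4 = -¼*0 = 0)
(j + 14)² = (0 + 14)² = 14² = 196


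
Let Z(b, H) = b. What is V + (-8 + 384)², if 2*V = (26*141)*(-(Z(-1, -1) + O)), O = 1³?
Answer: 141376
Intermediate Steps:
O = 1
V = 0 (V = ((26*141)*(-(-1 + 1)))/2 = (3666*(-1*0))/2 = (3666*0)/2 = (½)*0 = 0)
V + (-8 + 384)² = 0 + (-8 + 384)² = 0 + 376² = 0 + 141376 = 141376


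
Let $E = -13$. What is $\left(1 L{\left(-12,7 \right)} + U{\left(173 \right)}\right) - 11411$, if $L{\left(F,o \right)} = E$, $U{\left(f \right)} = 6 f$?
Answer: $-10386$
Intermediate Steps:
$L{\left(F,o \right)} = -13$
$\left(1 L{\left(-12,7 \right)} + U{\left(173 \right)}\right) - 11411 = \left(1 \left(-13\right) + 6 \cdot 173\right) - 11411 = \left(-13 + 1038\right) - 11411 = 1025 - 11411 = -10386$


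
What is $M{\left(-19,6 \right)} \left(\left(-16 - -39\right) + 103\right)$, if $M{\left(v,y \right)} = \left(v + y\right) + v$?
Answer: $-4032$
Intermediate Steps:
$M{\left(v,y \right)} = y + 2 v$
$M{\left(-19,6 \right)} \left(\left(-16 - -39\right) + 103\right) = \left(6 + 2 \left(-19\right)\right) \left(\left(-16 - -39\right) + 103\right) = \left(6 - 38\right) \left(\left(-16 + 39\right) + 103\right) = - 32 \left(23 + 103\right) = \left(-32\right) 126 = -4032$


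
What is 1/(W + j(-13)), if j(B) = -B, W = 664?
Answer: 1/677 ≈ 0.0014771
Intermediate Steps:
1/(W + j(-13)) = 1/(664 - 1*(-13)) = 1/(664 + 13) = 1/677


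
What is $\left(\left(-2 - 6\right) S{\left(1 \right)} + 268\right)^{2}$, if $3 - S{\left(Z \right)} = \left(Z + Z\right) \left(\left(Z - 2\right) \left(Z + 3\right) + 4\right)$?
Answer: $59536$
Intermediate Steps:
$S{\left(Z \right)} = 3 - 2 Z \left(4 + \left(-2 + Z\right) \left(3 + Z\right)\right)$ ($S{\left(Z \right)} = 3 - \left(Z + Z\right) \left(\left(Z - 2\right) \left(Z + 3\right) + 4\right) = 3 - 2 Z \left(\left(-2 + Z\right) \left(3 + Z\right) + 4\right) = 3 - 2 Z \left(4 + \left(-2 + Z\right) \left(3 + Z\right)\right)$)
$\left(\left(-2 - 6\right) S{\left(1 \right)} + 268\right)^{2} = \left(\left(-2 - 6\right) \left(3 - 2 \cdot 1^{2} - 2 \cdot 1^{3} + 4 \cdot 1\right) + 268\right)^{2} = \left(\left(-2 - 6\right) \left(3 - 2 - 2 + 4\right) + 268\right)^{2} = \left(- 8 \left(3 - 2 - 2 + 4\right) + 268\right)^{2} = \left(\left(-8\right) 3 + 268\right)^{2} = \left(-24 + 268\right)^{2} = 244^{2} = 59536$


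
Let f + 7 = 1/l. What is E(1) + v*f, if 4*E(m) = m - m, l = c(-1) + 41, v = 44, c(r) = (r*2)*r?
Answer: -13200/43 ≈ -306.98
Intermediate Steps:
c(r) = 2*r² (c(r) = (2*r)*r = 2*r²)
l = 43 (l = 2*(-1)² + 41 = 2*1 + 41 = 2 + 41 = 43)
E(m) = 0 (E(m) = (m - m)/4 = (¼)*0 = 0)
f = -300/43 (f = -7 + 1/43 = -300/43 ≈ -6.9767)
E(1) + v*f = 0 + 44*(-300/43) = 0 - 13200/43 = -13200/43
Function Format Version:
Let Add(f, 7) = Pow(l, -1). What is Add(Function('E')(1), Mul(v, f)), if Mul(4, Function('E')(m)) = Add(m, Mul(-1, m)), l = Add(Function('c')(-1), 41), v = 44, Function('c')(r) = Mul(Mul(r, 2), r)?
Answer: Rational(-13200, 43) ≈ -306.98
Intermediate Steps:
Function('c')(r) = Mul(2, Pow(r, 2)) (Function('c')(r) = Mul(Mul(2, r), r) = Mul(2, Pow(r, 2)))
l = 43 (l = Add(Mul(2, Pow(-1, 2)), 41) = Add(Mul(2, 1), 41) = Add(2, 41) = 43)
Function('E')(m) = 0 (Function('E')(m) = Mul(Rational(1, 4), Add(m, Mul(-1, m))) = Mul(Rational(1, 4), 0) = 0)
f = Rational(-300, 43) (f = Add(-7, Pow(43, -1)) = Add(-7, Rational(1, 43)) = Rational(-300, 43) ≈ -6.9767)
Add(Function('E')(1), Mul(v, f)) = Add(0, Mul(44, Rational(-300, 43))) = Add(0, Rational(-13200, 43)) = Rational(-13200, 43)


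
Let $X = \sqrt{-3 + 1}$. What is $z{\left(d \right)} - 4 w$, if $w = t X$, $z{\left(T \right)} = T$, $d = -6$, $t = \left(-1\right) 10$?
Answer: $-6 + 40 i \sqrt{2} \approx -6.0 + 56.569 i$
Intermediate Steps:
$t = -10$
$X = i \sqrt{2}$ ($X = \sqrt{-2} = i \sqrt{2} \approx 1.4142 i$)
$w = - 10 i \sqrt{2} \approx - 14.142 i$
$z{\left(d \right)} - 4 w = -6 - 4 \left(- 10 i \sqrt{2}\right) = -6 + 40 i \sqrt{2}$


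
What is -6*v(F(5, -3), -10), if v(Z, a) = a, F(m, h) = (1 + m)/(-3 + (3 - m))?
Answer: 60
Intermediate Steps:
F(m, h) = -(1 + m)/m (F(m, h) = (1 + m)/((-m)) = (1 + m)*(-1/m) = -(1 + m)/m)
-6*v(F(5, -3), -10) = -6*(-10) = 60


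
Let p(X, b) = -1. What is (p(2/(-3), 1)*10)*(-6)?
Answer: 60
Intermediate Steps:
(p(2/(-3), 1)*10)*(-6) = -1*10*(-6) = -10*(-6) = 60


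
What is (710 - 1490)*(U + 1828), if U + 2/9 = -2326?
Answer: 1165840/3 ≈ 3.8861e+5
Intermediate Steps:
U = -20936/9 (U = -2/9 - 2326 = -20936/9 ≈ -2326.2)
(710 - 1490)*(U + 1828) = (710 - 1490)*(-20936/9 + 1828) = -780*(-4484/9) = 1165840/3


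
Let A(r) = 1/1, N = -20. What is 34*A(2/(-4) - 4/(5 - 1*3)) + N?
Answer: 14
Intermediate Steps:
A(r) = 1
34*A(2/(-4) - 4/(5 - 1*3)) + N = 34*1 - 20 = 34 - 20 = 14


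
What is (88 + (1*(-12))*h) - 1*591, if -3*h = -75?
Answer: -803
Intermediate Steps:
h = 25 (h = -1/3*(-75) = 25)
(88 + (1*(-12))*h) - 1*591 = (88 + (1*(-12))*25) - 1*591 = (88 - 12*25) - 591 = (88 - 300) - 591 = -212 - 591 = -803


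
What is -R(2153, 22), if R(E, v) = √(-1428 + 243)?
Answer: -I*√1185 ≈ -34.424*I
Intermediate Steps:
R(E, v) = I*√1185 (R(E, v) = √(-1185) = I*√1185)
-R(2153, 22) = -I*√1185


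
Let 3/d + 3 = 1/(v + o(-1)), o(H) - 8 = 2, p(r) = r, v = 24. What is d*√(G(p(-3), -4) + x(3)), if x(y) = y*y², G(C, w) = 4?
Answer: -102*√31/101 ≈ -5.6229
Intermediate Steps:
o(H) = 10 (o(H) = 8 + 2 = 10)
x(y) = y³
d = -102/101 (d = 3/(-3 + 1/(24 + 10)) = 3/(-3 + 1/34) = 3/(-101/34) = 3*(-34/101) = -102/101 ≈ -1.0099)
d*√(G(p(-3), -4) + x(3)) = -102*√(4 + 3³)/101 = -102*√(4 + 27)/101 = -102*√31/101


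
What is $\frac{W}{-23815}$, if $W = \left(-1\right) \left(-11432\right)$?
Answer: $- \frac{11432}{23815} \approx -0.48003$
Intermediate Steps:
$W = 11432$
$\frac{W}{-23815} = \frac{11432}{-23815} = 11432 \left(- \frac{1}{23815}\right) = - \frac{11432}{23815}$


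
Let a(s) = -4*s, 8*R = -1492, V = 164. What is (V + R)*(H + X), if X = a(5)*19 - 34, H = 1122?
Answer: -15930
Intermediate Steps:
R = -373/2 (R = (⅛)*(-1492) = -373/2 ≈ -186.50)
X = -414 (X = -4*5*19 - 34 = -20*19 - 34 = -380 - 34 = -414)
(V + R)*(H + X) = (164 - 373/2)*(1122 - 414) = -45/2*708 = -15930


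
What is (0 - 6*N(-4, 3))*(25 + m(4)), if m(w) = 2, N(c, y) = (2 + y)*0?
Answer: 0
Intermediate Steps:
N(c, y) = 0
(0 - 6*N(-4, 3))*(25 + m(4)) = (0 - 6*0)*(25 + 2) = (0 + 0)*27 = 0*27 = 0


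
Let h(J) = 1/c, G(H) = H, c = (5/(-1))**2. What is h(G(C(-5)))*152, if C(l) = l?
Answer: 152/25 ≈ 6.0800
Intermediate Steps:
c = 25 (c = (5*(-1))**2 = (-5)**2 = 25)
h(J) = 1/25
h(G(C(-5)))*152 = (1/25)*152 = 152/25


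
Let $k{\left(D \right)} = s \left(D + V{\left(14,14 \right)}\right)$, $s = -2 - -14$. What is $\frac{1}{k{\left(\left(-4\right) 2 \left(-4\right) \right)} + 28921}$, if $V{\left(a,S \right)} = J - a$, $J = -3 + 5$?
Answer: $\frac{1}{29161} \approx 3.4292 \cdot 10^{-5}$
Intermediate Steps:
$J = 2$
$V{\left(a,S \right)} = 2 - a$
$s = 12$ ($s = -2 + 14 = 12$)
$k{\left(D \right)} = -144 + 12 D$ ($k{\left(D \right)} = 12 \left(D + \left(2 - 14\right)\right) = 12 \left(D - 12\right) = 12 \left(-12 + D\right) = -144 + 12 D$)
$\frac{1}{k{\left(\left(-4\right) 2 \left(-4\right) \right)} + 28921} = \frac{1}{\left(-144 + 12 \left(-4\right) 2 \left(-4\right)\right) + 28921} = \frac{1}{\left(-144 + 12 \left(\left(-8\right) \left(-4\right)\right)\right) + 28921} = \frac{1}{\left(-144 + 12 \cdot 32\right) + 28921} = \frac{1}{\left(-144 + 384\right) + 28921} = \frac{1}{240 + 28921} = \frac{1}{29161}$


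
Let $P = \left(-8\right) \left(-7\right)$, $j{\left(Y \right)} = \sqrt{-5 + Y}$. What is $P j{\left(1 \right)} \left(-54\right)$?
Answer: $- 6048 i \approx - 6048.0 i$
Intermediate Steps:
$P = 56$
$P j{\left(1 \right)} \left(-54\right) = 56 \sqrt{-5 + 1} \left(-54\right) = 56 \sqrt{-4} \left(-54\right) = 56 \cdot 2 i \left(-54\right) = 112 i \left(-54\right) = - 6048 i$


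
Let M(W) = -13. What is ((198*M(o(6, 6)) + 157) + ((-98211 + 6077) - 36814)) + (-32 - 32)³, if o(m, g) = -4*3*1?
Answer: -393509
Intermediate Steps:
o(m, g) = -12 (o(m, g) = -12*1 = -12)
((198*M(o(6, 6)) + 157) + ((-98211 + 6077) - 36814)) + (-32 - 32)³ = ((198*(-13) + 157) + ((-98211 + 6077) - 36814)) + (-32 - 32)³ = ((-2574 + 157) + (-92134 - 36814)) + (-64)³ = (-2417 - 128948) - 262144 = -131365 - 262144 = -393509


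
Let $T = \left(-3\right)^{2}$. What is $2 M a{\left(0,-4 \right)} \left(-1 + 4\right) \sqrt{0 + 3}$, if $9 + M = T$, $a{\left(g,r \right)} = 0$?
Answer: $0$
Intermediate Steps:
$T = 9$
$M = 0$ ($M = -9 + 9 = 0$)
$2 M a{\left(0,-4 \right)} \left(-1 + 4\right) \sqrt{0 + 3} = 2 \cdot 0 \cdot 0 \left(-1 + 4\right) \sqrt{0 + 3} = 0 \cdot 0 \cdot 3 \sqrt{3} = 0 \cdot 3 \sqrt{3} = 0$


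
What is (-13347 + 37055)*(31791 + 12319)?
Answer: 1045759880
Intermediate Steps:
(-13347 + 37055)*(31791 + 12319) = 23708*44110 = 1045759880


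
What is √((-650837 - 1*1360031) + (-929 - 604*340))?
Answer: I*√2217157 ≈ 1489.0*I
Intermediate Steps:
√((-650837 - 1*1360031) + (-929 - 604*340)) = √((-650837 - 1360031) + (-929 - 205360)) = √(-2010868 - 206289) = √(-2217157) = I*√2217157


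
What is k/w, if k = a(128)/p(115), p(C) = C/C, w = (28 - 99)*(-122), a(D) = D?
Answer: 64/4331 ≈ 0.014777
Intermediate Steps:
w = 8662 (w = -71*(-122) = 8662)
p(C) = 1
k = 128 (k = 128/1 = 128*1 = 128)
k/w = 128/8662 = 128*(1/8662) = 64/4331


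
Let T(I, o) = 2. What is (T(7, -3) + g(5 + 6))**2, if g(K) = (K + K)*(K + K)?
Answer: 236196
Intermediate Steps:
g(K) = 4*K**2 (g(K) = (2*K)*(2*K) = 4*K**2)
(T(7, -3) + g(5 + 6))**2 = (2 + 4*(5 + 6)**2)**2 = (2 + 4*11**2)**2 = (2 + 4*121)**2 = (2 + 484)**2 = 486**2 = 236196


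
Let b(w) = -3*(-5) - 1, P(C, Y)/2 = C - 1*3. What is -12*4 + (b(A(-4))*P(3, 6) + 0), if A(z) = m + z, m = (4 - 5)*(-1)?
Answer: -48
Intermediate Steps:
m = 1 (m = -1*(-1) = 1)
P(C, Y) = -6 + 2*C (P(C, Y) = 2*(C - 1*3) = 2*(C - 3) = 2*(-3 + C) = -6 + 2*C)
A(z) = 1 + z
b(w) = 14 (b(w) = 15 - 1 = 14)
-12*4 + (b(A(-4))*P(3, 6) + 0) = -12*4 + (14*(-6 + 2*3) + 0) = -48 + (14*(-6 + 6) + 0) = -48 + (14*0 + 0) = -48 + (0 + 0) = -48 + 0 = -48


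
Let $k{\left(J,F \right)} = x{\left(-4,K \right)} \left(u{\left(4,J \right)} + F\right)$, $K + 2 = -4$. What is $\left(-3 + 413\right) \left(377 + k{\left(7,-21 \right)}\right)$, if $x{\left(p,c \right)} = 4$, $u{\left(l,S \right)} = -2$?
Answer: $116850$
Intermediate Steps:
$K = -6$ ($K = -2 - 4 = -6$)
$k{\left(J,F \right)} = -8 + 4 F$ ($k{\left(J,F \right)} = 4 \left(-2 + F\right) = -8 + 4 F$)
$\left(-3 + 413\right) \left(377 + k{\left(7,-21 \right)}\right) = \left(-3 + 413\right) \left(377 + \left(-8 + 4 \left(-21\right)\right)\right) = 410 \left(377 - 92\right) = 410 \cdot 285 = 116850$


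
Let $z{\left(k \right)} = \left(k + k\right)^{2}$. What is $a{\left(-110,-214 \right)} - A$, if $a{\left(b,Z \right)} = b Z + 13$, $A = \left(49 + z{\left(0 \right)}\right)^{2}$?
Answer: $21152$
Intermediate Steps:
$z{\left(k \right)} = 4 k^{2}$ ($z{\left(k \right)} = \left(2 k\right)^{2} = 4 k^{2}$)
$A = 2401$ ($A = \left(49 + 4 \cdot 0^{2}\right)^{2} = \left(49 + 4 \cdot 0\right)^{2} = \left(49 + 0\right)^{2} = 49^{2} = 2401$)
$a{\left(b,Z \right)} = 13 + Z b$ ($a{\left(b,Z \right)} = Z b + 13 = 13 + Z b$)
$a{\left(-110,-214 \right)} - A = \left(13 - -23540\right) - 2401 = \left(13 + 23540\right) - 2401 = 23553 - 2401 = 21152$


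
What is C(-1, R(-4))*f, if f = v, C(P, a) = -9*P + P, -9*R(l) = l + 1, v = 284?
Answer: 2272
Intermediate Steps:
R(l) = -⅑ - l/9 (R(l) = -(l + 1)/9 = -(1 + l)/9 = -⅑ - l/9)
C(P, a) = -8*P
f = 284
C(-1, R(-4))*f = -8*(-1)*284 = 8*284 = 2272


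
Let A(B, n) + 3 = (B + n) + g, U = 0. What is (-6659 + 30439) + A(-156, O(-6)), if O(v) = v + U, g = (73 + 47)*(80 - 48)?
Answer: 27455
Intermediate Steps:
g = 3840 (g = 120*32 = 3840)
O(v) = v (O(v) = v + 0 = v)
A(B, n) = 3837 + B + n (A(B, n) = -3 + ((B + n) + 3840) = -3 + (3840 + B + n) = 3837 + B + n)
(-6659 + 30439) + A(-156, O(-6)) = (-6659 + 30439) + (3837 - 156 - 6) = 23780 + 3675 = 27455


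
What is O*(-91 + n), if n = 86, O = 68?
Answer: -340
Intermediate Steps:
O*(-91 + n) = 68*(-91 + 86) = 68*(-5) = -340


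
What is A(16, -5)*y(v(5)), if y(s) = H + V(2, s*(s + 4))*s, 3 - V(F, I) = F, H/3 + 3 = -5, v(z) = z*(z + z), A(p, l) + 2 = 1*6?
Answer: 104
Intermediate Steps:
A(p, l) = 4 (A(p, l) = -2 + 1*6 = -2 + 6 = 4)
v(z) = 2*z² (v(z) = z*(2*z) = 2*z²)
H = -24 (H = -9 + 3*(-5) = -9 - 15 = -24)
V(F, I) = 3 - F
y(s) = -24 + s (y(s) = -24 + (3 - 1*2)*s = -24 + (3 - 2)*s = -24 + 1*s = -24 + s)
A(16, -5)*y(v(5)) = 4*(-24 + 2*5²) = 4*(-24 + 2*25) = 4*(-24 + 50) = 4*26 = 104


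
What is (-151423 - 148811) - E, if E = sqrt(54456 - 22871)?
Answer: -300234 - sqrt(31585) ≈ -3.0041e+5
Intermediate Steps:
E = sqrt(31585) ≈ 177.72
(-151423 - 148811) - E = (-151423 - 148811) - sqrt(31585) = -300234 - sqrt(31585)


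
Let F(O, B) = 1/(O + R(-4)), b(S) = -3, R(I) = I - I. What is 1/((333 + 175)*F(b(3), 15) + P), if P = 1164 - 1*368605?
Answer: -3/1102831 ≈ -2.7203e-6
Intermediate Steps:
R(I) = 0
F(O, B) = 1/O (F(O, B) = 1/(O + 0) = 1/O)
P = -367441 (P = 1164 - 368605 = -367441)
1/((333 + 175)*F(b(3), 15) + P) = 1/((333 + 175)/(-3) - 367441) = 1/(508*(-⅓) - 367441) = 1/(-508/3 - 367441) = 1/(-1102831/3) = -3/1102831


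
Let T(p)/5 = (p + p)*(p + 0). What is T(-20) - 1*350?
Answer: 3650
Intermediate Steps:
T(p) = 10*p² (T(p) = 5*((p + p)*(p + 0)) = 5*((2*p)*p) = 5*(2*p²) = 10*p²)
T(-20) - 1*350 = 10*(-20)² - 1*350 = 10*400 - 350 = 4000 - 350 = 3650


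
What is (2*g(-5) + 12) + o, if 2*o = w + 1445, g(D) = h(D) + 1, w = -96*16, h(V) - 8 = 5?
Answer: -11/2 ≈ -5.5000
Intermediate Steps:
h(V) = 13 (h(V) = 8 + 5 = 13)
w = -1536
g(D) = 14 (g(D) = 13 + 1 = 14)
o = -91/2 (o = (-1536 + 1445)/2 = (½)*(-91) = -91/2 ≈ -45.500)
(2*g(-5) + 12) + o = (2*14 + 12) - 91/2 = (28 + 12) - 91/2 = 40 - 91/2 = -11/2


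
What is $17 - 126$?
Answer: $-109$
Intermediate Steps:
$17 - 126 = -109$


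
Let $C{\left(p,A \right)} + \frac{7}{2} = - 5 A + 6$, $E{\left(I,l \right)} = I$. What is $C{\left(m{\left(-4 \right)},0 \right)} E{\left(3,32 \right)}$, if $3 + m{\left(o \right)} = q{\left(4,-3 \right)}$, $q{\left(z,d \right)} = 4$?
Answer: $\frac{15}{2} \approx 7.5$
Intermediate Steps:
$m{\left(o \right)} = 1$ ($m{\left(o \right)} = -3 + 4 = 1$)
$C{\left(p,A \right)} = \frac{5}{2} - 5 A$ ($C{\left(p,A \right)} = - \frac{7}{2} - \left(-6 + 5 A\right) = \frac{5}{2} - 5 A$)
$C{\left(m{\left(-4 \right)},0 \right)} E{\left(3,32 \right)} = \left(\frac{5}{2} - 0\right) 3 = \left(\frac{5}{2} + 0\right) 3 = \frac{5}{2} \cdot 3 = \frac{15}{2}$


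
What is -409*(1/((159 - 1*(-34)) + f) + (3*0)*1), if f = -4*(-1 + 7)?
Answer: -409/169 ≈ -2.4201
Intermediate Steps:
f = -24 (f = -4*6 = -24)
-409*(1/((159 - 1*(-34)) + f) + (3*0)*1) = -409*(1/((159 - 1*(-34)) - 24) + (3*0)*1) = -409*(1/((159 + 34) - 24) + 0*1) = -409*(1/(193 - 24) + 0) = -409*(1/169 + 0) = -409*1/169 = -409/169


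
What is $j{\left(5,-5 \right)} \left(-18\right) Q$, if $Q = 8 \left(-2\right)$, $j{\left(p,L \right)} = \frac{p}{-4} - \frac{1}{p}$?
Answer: $- \frac{2088}{5} \approx -417.6$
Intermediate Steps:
$j{\left(p,L \right)} = - \frac{1}{p} - \frac{p}{4}$ ($j{\left(p,L \right)} = p \left(- \frac{1}{4}\right) - \frac{1}{p} = - \frac{p}{4} - \frac{1}{p} = - \frac{1}{p} - \frac{p}{4}$)
$Q = -16$
$j{\left(5,-5 \right)} \left(-18\right) Q = \left(- \frac{1}{5} - \frac{5}{4}\right) \left(-18\right) \left(-16\right) = \left(- \frac{29}{20}\right) \left(-18\right) \left(-16\right) = \frac{261}{10} \left(-16\right) = - \frac{2088}{5}$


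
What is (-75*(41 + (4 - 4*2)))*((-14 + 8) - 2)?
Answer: 22200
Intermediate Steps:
(-75*(41 + (4 - 4*2)))*((-14 + 8) - 2) = (-75*(41 + (4 - 8)))*(-6 - 2) = -75*(41 - 4)*(-8) = -75*37*(-8) = -2775*(-8) = 22200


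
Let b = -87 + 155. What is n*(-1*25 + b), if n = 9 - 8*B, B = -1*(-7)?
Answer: -2021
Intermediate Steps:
B = 7
b = 68
n = -47 (n = 9 - 8*7 = 9 - 56 = -47)
n*(-1*25 + b) = -47*(-1*25 + 68) = -47*(-25 + 68) = -47*43 = -2021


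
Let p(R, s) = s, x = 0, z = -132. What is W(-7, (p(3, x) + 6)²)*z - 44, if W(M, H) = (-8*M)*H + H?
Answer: -270908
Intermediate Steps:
W(M, H) = H - 8*H*M (W(M, H) = -8*H*M + H = H - 8*H*M)
W(-7, (p(3, x) + 6)²)*z - 44 = ((0 + 6)²*(1 - 8*(-7)))*(-132) - 44 = (6²*(1 + 56))*(-132) - 44 = (36*57)*(-132) - 44 = 2052*(-132) - 44 = -270864 - 44 = -270908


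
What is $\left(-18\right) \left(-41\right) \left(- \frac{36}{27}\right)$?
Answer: $-984$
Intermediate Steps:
$\left(-18\right) \left(-41\right) \left(- \frac{36}{27}\right) = 738 \left(\left(-36\right) \frac{1}{27}\right) = 738 \left(- \frac{4}{3}\right) = -984$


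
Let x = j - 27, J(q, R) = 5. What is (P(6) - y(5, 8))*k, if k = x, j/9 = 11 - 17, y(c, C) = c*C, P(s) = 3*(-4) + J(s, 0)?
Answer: 3807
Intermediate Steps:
P(s) = -7 (P(s) = 3*(-4) + 5 = -12 + 5 = -7)
y(c, C) = C*c
j = -54 (j = 9*(11 - 17) = 9*(-6) = -54)
x = -81 (x = -54 - 27 = -81)
k = -81
(P(6) - y(5, 8))*k = (-7 - 8*5)*(-81) = (-7 - 1*40)*(-81) = (-7 - 40)*(-81) = -47*(-81) = 3807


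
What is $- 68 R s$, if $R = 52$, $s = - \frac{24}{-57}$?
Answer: $- \frac{28288}{19} \approx -1488.8$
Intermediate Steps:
$s = \frac{8}{19}$ ($s = \left(-24\right) \left(- \frac{1}{57}\right) = \frac{8}{19} \approx 0.42105$)
$- 68 R s = \left(-68\right) 52 \cdot \frac{8}{19} = \left(-3536\right) \frac{8}{19} = - \frac{28288}{19}$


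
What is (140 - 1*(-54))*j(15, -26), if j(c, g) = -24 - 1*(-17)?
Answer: -1358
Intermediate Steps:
j(c, g) = -7 (j(c, g) = -24 + 17 = -7)
(140 - 1*(-54))*j(15, -26) = (140 - 1*(-54))*(-7) = (140 + 54)*(-7) = 194*(-7) = -1358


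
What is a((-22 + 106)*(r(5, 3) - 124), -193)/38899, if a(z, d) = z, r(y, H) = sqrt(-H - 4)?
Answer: -1488/5557 + 12*I*sqrt(7)/5557 ≈ -0.26777 + 0.0057133*I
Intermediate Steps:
r(y, H) = sqrt(-4 - H)
a((-22 + 106)*(r(5, 3) - 124), -193)/38899 = ((-22 + 106)*(sqrt(-4 - 1*3) - 124))/38899 = (84*(sqrt(-4 - 3) - 124))*(1/38899) = (84*(sqrt(-7) - 124))*(1/38899) = (84*(I*sqrt(7) - 124))*(1/38899) = (84*(-124 + I*sqrt(7)))*(1/38899) = (-10416 + 84*I*sqrt(7))*(1/38899) = -1488/5557 + 12*I*sqrt(7)/5557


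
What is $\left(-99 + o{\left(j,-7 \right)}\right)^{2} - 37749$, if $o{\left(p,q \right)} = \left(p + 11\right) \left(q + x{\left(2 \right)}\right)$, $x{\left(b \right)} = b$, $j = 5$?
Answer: $-5708$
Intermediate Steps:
$o{\left(p,q \right)} = \left(2 + q\right) \left(11 + p\right)$ ($o{\left(p,q \right)} = \left(p + 11\right) \left(q + 2\right) = \left(11 + p\right) \left(2 + q\right) = \left(2 + q\right) \left(11 + p\right)$)
$\left(-99 + o{\left(j,-7 \right)}\right)^{2} - 37749 = \left(-99 + \left(22 + 2 \cdot 5 + 11 \left(-7\right) + 5 \left(-7\right)\right)\right)^{2} - 37749 = \left(-99 + \left(22 + 10 - 77 - 35\right)\right)^{2} - 37749 = \left(-99 - 80\right)^{2} - 37749 = \left(-179\right)^{2} - 37749 = 32041 - 37749 = -5708$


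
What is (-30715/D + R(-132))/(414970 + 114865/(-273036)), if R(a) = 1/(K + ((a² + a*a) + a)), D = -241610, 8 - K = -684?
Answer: 7425202620747/24232179868126072460 ≈ 3.0642e-7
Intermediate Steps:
K = 692 (K = 8 - 1*(-684) = 8 + 684 = 692)
R(a) = 1/(692 + a + 2*a²) (R(a) = 1/(692 + ((a² + a*a) + a)) = 1/(692 + ((a² + a²) + a)) = 1/(692 + (2*a² + a)) = 1/(692 + (a + 2*a²)) = 1/(692 + a + 2*a²))
(-30715/D + R(-132))/(414970 + 114865/(-273036)) = (-30715/(-241610) + 1/(692 - 132 + 2*(-132)²))/(414970 + 114865/(-273036)) = (-30715*(-1/241610) + 1/(692 - 132 + 2*17424))/(414970 + 114865*(-1/273036)) = (6143/48322 + 1/(692 - 132 + 34848))/(414970 - 114865/273036) = (6143/48322 + 1/35408)/(113301634055/273036) = (6143/48322 + 1/35408)*(273036/113301634055) = (108779833/855492688)*(273036/113301634055) = 7425202620747/24232179868126072460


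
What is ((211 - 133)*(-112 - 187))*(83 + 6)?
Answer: -2075658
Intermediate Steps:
((211 - 133)*(-112 - 187))*(83 + 6) = (78*(-299))*89 = -23322*89 = -2075658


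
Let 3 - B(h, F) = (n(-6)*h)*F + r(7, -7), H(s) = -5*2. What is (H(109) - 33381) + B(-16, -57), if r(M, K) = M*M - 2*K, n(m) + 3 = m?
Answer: -25243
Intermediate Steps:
H(s) = -10
n(m) = -3 + m
r(M, K) = M**2 - 2*K
B(h, F) = -60 + 9*F*h (B(h, F) = 3 - (((-3 - 6)*h)*F + (7**2 - 2*(-7))) = 3 - ((-9*h)*F + (49 + 14)) = 3 - (-9*F*h + 63) = 3 - (63 - 9*F*h) = 3 + (-63 + 9*F*h) = -60 + 9*F*h)
(H(109) - 33381) + B(-16, -57) = (-10 - 33381) + (-60 + 9*(-57)*(-16)) = -33391 + (-60 + 8208) = -33391 + 8148 = -25243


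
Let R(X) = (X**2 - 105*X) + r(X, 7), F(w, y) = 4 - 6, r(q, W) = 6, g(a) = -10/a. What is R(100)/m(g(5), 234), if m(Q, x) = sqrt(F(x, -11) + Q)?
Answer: 247*I ≈ 247.0*I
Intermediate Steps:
F(w, y) = -2
m(Q, x) = sqrt(-2 + Q)
R(X) = 6 + X**2 - 105*X (R(X) = (X**2 - 105*X) + 6 = 6 + X**2 - 105*X)
R(100)/m(g(5), 234) = (6 + 100**2 - 105*100)/(sqrt(-2 - 10/5)) = (6 + 10000 - 10500)/(sqrt(-2 - 10*1/5)) = -494/sqrt(-2 - 2) = -494*(-I/2) = -(-247)*I = 247*I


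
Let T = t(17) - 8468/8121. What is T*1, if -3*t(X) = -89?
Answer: 77485/2707 ≈ 28.624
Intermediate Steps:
t(X) = 89/3 (t(X) = -1/3*(-89) = 89/3)
T = 77485/2707 (T = 89/3 - 8468/8121 = 77485/2707 ≈ 28.624)
T*1 = (77485/2707)*1 = 77485/2707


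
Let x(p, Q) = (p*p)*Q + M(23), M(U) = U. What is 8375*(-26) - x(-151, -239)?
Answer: 5231666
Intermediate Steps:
x(p, Q) = 23 + Q*p² (x(p, Q) = (p*p)*Q + 23 = p²*Q + 23 = Q*p² + 23 = 23 + Q*p²)
8375*(-26) - x(-151, -239) = 8375*(-26) - (23 - 239*(-151)²) = -217750 - (23 - 239*22801) = -217750 - (23 - 5449439) = -217750 - 1*(-5449416) = -217750 + 5449416 = 5231666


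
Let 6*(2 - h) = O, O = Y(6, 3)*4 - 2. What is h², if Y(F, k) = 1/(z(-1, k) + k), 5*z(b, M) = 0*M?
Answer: 361/81 ≈ 4.4568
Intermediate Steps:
z(b, M) = 0 (z(b, M) = (0*M)/5 = (⅕)*0 = 0)
Y(F, k) = 1/k (Y(F, k) = 1/(0 + k) = 1/k)
O = -⅔ (O = 4/3 - 2 = -⅔ ≈ -0.66667)
h = 19/9 (h = 2 - ⅙*(-⅔) = 2 + ⅑ = 19/9 ≈ 2.1111)
h² = (19/9)² = 361/81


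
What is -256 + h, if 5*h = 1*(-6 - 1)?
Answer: -1287/5 ≈ -257.40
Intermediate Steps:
h = -7/5 (h = (1*(-6 - 1))/5 = (1*(-7))/5 = (⅕)*(-7) = -7/5 ≈ -1.4000)
-256 + h = -256 - 7/5 = -1287/5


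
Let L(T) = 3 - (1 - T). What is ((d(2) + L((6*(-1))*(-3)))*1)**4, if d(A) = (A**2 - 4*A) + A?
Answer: 104976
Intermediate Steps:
L(T) = 2 + T (L(T) = 3 + (-1 + T) = 2 + T)
d(A) = A**2 - 3*A
((d(2) + L((6*(-1))*(-3)))*1)**4 = ((2*(-3 + 2) + (2 + (6*(-1))*(-3)))*1)**4 = ((2*(-1) + (2 - 6*(-3)))*1)**4 = ((-2 + (2 + 18))*1)**4 = ((-2 + 20)*1)**4 = (18*1)**4 = 18**4 = 104976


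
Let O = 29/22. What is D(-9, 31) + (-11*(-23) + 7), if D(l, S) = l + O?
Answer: 5551/22 ≈ 252.32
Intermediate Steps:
O = 29/22 (O = 29*(1/22) = 29/22 ≈ 1.3182)
D(l, S) = 29/22 + l (D(l, S) = l + 29/22 = 29/22 + l)
D(-9, 31) + (-11*(-23) + 7) = (29/22 - 9) + (-11*(-23) + 7) = -169/22 + (253 + 7) = -169/22 + 260 = 5551/22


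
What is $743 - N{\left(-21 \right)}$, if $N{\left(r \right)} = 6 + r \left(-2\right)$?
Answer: $695$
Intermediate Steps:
$N{\left(r \right)} = 6 - 2 r$
$743 - N{\left(-21 \right)} = 743 - \left(6 - -42\right) = 743 - \left(6 + 42\right) = 743 - 48 = 695$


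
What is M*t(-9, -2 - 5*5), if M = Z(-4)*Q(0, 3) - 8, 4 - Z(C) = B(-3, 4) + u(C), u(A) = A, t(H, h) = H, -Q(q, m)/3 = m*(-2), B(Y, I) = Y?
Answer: -1710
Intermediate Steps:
Q(q, m) = 6*m (Q(q, m) = -3*m*(-2) = -(-6)*m = 6*m)
Z(C) = 7 - C (Z(C) = 4 - (-3 + C) = 4 + (3 - C) = 7 - C)
M = 190 (M = (7 - 1*(-4))*(6*3) - 8 = (7 + 4)*18 - 8 = 11*18 - 8 = 198 - 8 = 190)
M*t(-9, -2 - 5*5) = 190*(-9) = -1710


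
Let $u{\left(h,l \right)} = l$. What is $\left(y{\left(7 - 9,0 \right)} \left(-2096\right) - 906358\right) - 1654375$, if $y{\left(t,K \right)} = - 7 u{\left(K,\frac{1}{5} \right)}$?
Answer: $- \frac{12788993}{5} \approx -2.5578 \cdot 10^{6}$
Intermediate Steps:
$y{\left(t,K \right)} = - \frac{7}{5}$
$\left(y{\left(7 - 9,0 \right)} \left(-2096\right) - 906358\right) - 1654375 = \left(\left(- \frac{7}{5}\right) \left(-2096\right) - 906358\right) - 1654375 = \left(\frac{14672}{5} - 906358\right) - 1654375 = - \frac{4517118}{5} - 1654375 = - \frac{12788993}{5}$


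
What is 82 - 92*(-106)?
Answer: 9834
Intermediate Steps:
82 - 92*(-106) = 82 + 9752 = 9834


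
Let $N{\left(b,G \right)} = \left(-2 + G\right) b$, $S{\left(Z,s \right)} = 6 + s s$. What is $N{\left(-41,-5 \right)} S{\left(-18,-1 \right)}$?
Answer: $2009$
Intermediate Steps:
$S{\left(Z,s \right)} = 6 + s^{2}$
$N{\left(b,G \right)} = b \left(-2 + G\right)$
$N{\left(-41,-5 \right)} S{\left(-18,-1 \right)} = - 41 \left(-2 - 5\right) \left(6 + \left(-1\right)^{2}\right) = \left(-41\right) \left(-7\right) \left(6 + 1\right) = 287 \cdot 7 = 2009$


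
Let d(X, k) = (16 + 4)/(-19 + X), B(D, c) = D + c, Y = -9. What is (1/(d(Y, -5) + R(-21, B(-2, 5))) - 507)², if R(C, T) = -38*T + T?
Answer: 157197183361/611524 ≈ 2.5706e+5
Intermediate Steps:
R(C, T) = -37*T
d(X, k) = 20/(-19 + X)
(1/(d(Y, -5) + R(-21, B(-2, 5))) - 507)² = (1/(20/(-19 - 9) - 37*(-2 + 5)) - 507)² = (1/(20/(-28) - 37*3) - 507)² = (1/(20*(-1/28) - 111) - 507)² = (1/(-5/7 - 111) - 507)² = (1/(-782/7) - 507)² = (-7/782 - 507)² = (-396481/782)² = 157197183361/611524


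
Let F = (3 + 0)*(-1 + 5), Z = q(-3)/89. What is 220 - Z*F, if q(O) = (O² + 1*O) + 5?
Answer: 19448/89 ≈ 218.52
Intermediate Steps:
q(O) = 5 + O + O² (q(O) = (O² + O) + 5 = (O + O²) + 5 = 5 + O + O²)
Z = 11/89 (Z = (5 - 3 + (-3)²)/89 = (5 - 3 + 9)*(1/89) = 11*(1/89) = 11/89 ≈ 0.12360)
F = 12 (F = 3*4 = 12)
220 - Z*F = 220 - 11*12/89 = 220 - 1*132/89 = 220 - 132/89 = 19448/89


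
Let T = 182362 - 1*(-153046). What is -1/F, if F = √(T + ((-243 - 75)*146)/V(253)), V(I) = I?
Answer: -√5364346097/42405898 ≈ -0.0017272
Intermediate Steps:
T = 335408 (T = 182362 + 153046 = 335408)
F = 2*√5364346097/253 (F = √(335408 + ((-243 - 75)*146)/253) = √(335408 - 318*146*(1/253)) = √(335408 - 46428*1/253) = √(335408 - 46428/253) = √(84811796/253) = 2*√5364346097/253 ≈ 578.99)
-1/F = -1/(2*√5364346097/253) = -√5364346097/42405898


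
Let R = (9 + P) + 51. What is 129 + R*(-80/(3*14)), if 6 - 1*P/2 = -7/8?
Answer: -241/21 ≈ -11.476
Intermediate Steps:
P = 55/4 (P = 12 - (-14)/8 = 12 - 2*(-7/8) = 12 + 7/4 = 55/4 ≈ 13.750)
R = 295/4 (R = (9 + 55/4) + 51 = 91/4 + 51 = 295/4 ≈ 73.750)
129 + R*(-80/(3*14)) = 129 + 295*(-80/(3*14))/4 = 129 + 295*(-80/42)/4 = 129 + 295*(-80*1/42)/4 = 129 + (295/4)*(-40/21) = 129 - 2950/21 = -241/21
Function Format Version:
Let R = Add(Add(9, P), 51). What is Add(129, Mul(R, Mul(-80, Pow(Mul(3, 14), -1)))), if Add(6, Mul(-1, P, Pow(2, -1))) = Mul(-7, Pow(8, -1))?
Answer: Rational(-241, 21) ≈ -11.476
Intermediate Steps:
P = Rational(55, 4) (P = Add(12, Mul(-2, Mul(-7, Pow(8, -1)))) = Add(12, Mul(-2, Mul(-7, Rational(1, 8)))) = Add(12, Mul(-2, Rational(-7, 8))) = Add(12, Rational(7, 4)) = Rational(55, 4) ≈ 13.750)
R = Rational(295, 4) (R = Add(Add(9, Rational(55, 4)), 51) = Add(Rational(91, 4), 51) = Rational(295, 4) ≈ 73.750)
Add(129, Mul(R, Mul(-80, Pow(Mul(3, 14), -1)))) = Add(129, Mul(Rational(295, 4), Mul(-80, Pow(Mul(3, 14), -1)))) = Add(129, Mul(Rational(295, 4), Mul(-80, Pow(42, -1)))) = Add(129, Mul(Rational(295, 4), Mul(-80, Rational(1, 42)))) = Add(129, Mul(Rational(295, 4), Rational(-40, 21))) = Add(129, Rational(-2950, 21)) = Rational(-241, 21)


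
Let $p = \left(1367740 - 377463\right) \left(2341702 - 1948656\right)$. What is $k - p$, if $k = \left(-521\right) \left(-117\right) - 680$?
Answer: $-389224353465$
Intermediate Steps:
$k = 60277$ ($k = 60957 - 680 = 60277$)
$p = 389224413742$ ($p = 990277 \cdot 393046 = 389224413742$)
$k - p = 60277 - 389224413742 = -389224353465$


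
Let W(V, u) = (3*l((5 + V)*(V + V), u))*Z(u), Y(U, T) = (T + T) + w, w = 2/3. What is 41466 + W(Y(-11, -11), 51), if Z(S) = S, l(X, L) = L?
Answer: 49269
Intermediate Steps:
w = ⅔ (w = 2*(⅓) = ⅔ ≈ 0.66667)
Y(U, T) = ⅔ + 2*T (Y(U, T) = (T + T) + ⅔ = 2*T + ⅔ = ⅔ + 2*T)
W(V, u) = 3*u² (W(V, u) = (3*u)*u = 3*u²)
41466 + W(Y(-11, -11), 51) = 41466 + 3*51² = 41466 + 3*2601 = 41466 + 7803 = 49269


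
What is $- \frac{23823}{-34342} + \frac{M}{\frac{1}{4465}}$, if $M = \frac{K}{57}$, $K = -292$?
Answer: $- \frac{2356476571}{103026} \approx -22873.0$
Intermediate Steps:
$M = - \frac{292}{57}$ ($M = \frac{1}{57} \left(-292\right) = - \frac{292}{57} \approx -5.1228$)
$- \frac{23823}{-34342} + \frac{M}{\frac{1}{4465}} = - \frac{23823}{-34342} - \frac{292}{57 \cdot \frac{1}{4465}} = \left(-23823\right) \left(- \frac{1}{34342}\right) - \frac{292 \frac{1}{\frac{1}{4465}}}{57} = \frac{23823}{34342} - \frac{68620}{3} = - \frac{2356476571}{103026}$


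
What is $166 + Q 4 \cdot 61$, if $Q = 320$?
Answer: $78246$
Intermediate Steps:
$166 + Q 4 \cdot 61 = 166 + 320 \cdot 4 \cdot 61 = 166 + 320 \cdot 244 = 166 + 78080 = 78246$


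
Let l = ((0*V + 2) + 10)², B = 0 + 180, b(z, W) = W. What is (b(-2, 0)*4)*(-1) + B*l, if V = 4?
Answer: 25920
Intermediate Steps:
B = 180
l = 144 (l = ((0*4 + 2) + 10)² = ((0 + 2) + 10)² = (2 + 10)² = 12² = 144)
(b(-2, 0)*4)*(-1) + B*l = (0*4)*(-1) + 180*144 = 0*(-1) + 25920 = 0 + 25920 = 25920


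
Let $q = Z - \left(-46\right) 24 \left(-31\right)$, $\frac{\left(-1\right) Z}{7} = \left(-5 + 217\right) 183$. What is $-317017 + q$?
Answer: $-622813$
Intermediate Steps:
$Z = -271572$ ($Z = - 7 \left(-5 + 217\right) 183 = - 7 \cdot 212 \cdot 183 = \left(-7\right) 38796 = -271572$)
$q = -305796$ ($q = -271572 - \left(-46\right) 24 \left(-31\right) = -271572 - \left(-1104\right) \left(-31\right) = -271572 - 34224 = -305796$)
$-317017 + q = -317017 - 305796 = -622813$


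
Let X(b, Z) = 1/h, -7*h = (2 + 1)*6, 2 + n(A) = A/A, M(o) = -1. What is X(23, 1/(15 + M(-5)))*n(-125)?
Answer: 7/18 ≈ 0.38889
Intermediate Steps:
n(A) = -1 (n(A) = -2 + A/A = -2 + 1 = -1)
h = -18/7 (h = -(2 + 1)*6/7 = -3*6/7 = -⅐*18 = -18/7 ≈ -2.5714)
X(b, Z) = -7/18 (X(b, Z) = 1/(-18/7) = -7/18)
X(23, 1/(15 + M(-5)))*n(-125) = -7/18*(-1) = 7/18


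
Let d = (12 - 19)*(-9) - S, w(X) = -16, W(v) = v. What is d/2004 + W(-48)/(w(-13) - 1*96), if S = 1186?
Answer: -1849/14028 ≈ -0.13181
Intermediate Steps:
d = -1123 (d = (12 - 19)*(-9) - 1*1186 = -7*(-9) - 1186 = 63 - 1186 = -1123)
d/2004 + W(-48)/(w(-13) - 1*96) = -1123/2004 - 48/(-16 - 1*96) = -1123*1/2004 - 48/(-16 - 96) = -1123/2004 - 48/(-112) = -1123/2004 - 48*(-1/112) = -1123/2004 + 3/7 = -1849/14028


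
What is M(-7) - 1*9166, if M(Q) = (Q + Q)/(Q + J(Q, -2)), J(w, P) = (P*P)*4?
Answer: -82508/9 ≈ -9167.6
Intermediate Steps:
J(w, P) = 4*P² (J(w, P) = P²*4 = 4*P²)
M(Q) = 2*Q/(16 + Q) (M(Q) = (Q + Q)/(Q + 4*(-2)²) = (2*Q)/(Q + 4*4) = (2*Q)/(Q + 16) = (2*Q)/(16 + Q) = 2*Q/(16 + Q))
M(-7) - 1*9166 = 2*(-7)/(16 - 7) - 1*9166 = 2*(-7)/9 - 9166 = 2*(-7)*(⅑) - 9166 = -14/9 - 9166 = -82508/9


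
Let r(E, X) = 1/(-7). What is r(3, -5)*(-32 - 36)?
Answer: 68/7 ≈ 9.7143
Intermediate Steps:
r(E, X) = -⅐
r(3, -5)*(-32 - 36) = -(-32 - 36)/7 = -⅐*(-68) = 68/7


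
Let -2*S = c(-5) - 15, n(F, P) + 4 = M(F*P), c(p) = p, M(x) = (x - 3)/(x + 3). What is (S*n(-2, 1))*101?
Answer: -9090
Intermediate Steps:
M(x) = (-3 + x)/(3 + x)
n(F, P) = -4 + (-3 + F*P)/(3 + F*P)
S = 10 (S = -(-5 - 15)/2 = -½*(-20) = 10)
(S*n(-2, 1))*101 = (10*(3*(-5 - 1*(-2)*1)/(3 - 2*1)))*101 = (10*(3*(-5 + 2)/(3 - 2)))*101 = (10*(3*(-3)/1))*101 = (10*(3*1*(-3)))*101 = (10*(-9))*101 = -90*101 = -9090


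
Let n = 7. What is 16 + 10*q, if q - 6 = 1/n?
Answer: 542/7 ≈ 77.429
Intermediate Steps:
q = 43/7 (q = 6 + 1/7 = 43/7 ≈ 6.1429)
16 + 10*q = 16 + 10*(43/7) = 16 + 430/7 = 542/7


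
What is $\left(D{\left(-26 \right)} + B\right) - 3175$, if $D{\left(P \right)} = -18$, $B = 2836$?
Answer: $-357$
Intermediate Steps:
$\left(D{\left(-26 \right)} + B\right) - 3175 = \left(-18 + 2836\right) - 3175 = 2818 - 3175 = -357$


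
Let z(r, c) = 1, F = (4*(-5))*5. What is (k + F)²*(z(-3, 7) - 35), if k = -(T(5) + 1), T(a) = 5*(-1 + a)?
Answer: -497794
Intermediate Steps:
T(a) = -5 + 5*a
F = -100 (F = -20*5 = -100)
k = -21 (k = -((-5 + 5*5) + 1) = -((-5 + 25) + 1) = -(20 + 1) = -1*21 = -21)
(k + F)²*(z(-3, 7) - 35) = (-21 - 100)²*(1 - 35) = (-121)²*(-34) = 14641*(-34) = -497794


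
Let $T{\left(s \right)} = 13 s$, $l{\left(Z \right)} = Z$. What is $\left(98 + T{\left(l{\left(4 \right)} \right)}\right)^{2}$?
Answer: $22500$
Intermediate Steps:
$\left(98 + T{\left(l{\left(4 \right)} \right)}\right)^{2} = \left(98 + 13 \cdot 4\right)^{2} = \left(98 + 52\right)^{2} = 150^{2} = 22500$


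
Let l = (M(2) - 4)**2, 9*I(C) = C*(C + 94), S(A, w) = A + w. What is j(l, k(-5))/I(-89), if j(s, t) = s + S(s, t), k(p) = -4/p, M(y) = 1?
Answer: -846/2225 ≈ -0.38022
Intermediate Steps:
I(C) = C*(94 + C)/9 (I(C) = (C*(C + 94))/9 = (C*(94 + C))/9 = C*(94 + C)/9)
l = 9 (l = (1 - 4)**2 = (-3)**2 = 9)
j(s, t) = t + 2*s (j(s, t) = s + (s + t) = t + 2*s)
j(l, k(-5))/I(-89) = (-4/(-5) + 2*9)/(((1/9)*(-89)*(94 - 89))) = (-4*(-1/5) + 18)/(((1/9)*(-89)*5)) = (4/5 + 18)/(-445/9) = (94/5)*(-9/445) = -846/2225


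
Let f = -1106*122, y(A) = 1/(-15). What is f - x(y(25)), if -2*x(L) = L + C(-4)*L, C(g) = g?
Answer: -1349319/10 ≈ -1.3493e+5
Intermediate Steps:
y(A) = -1/15
x(L) = 3*L/2 (x(L) = -(L - 4*L)/2 = -(-3)*L/2 = 3*L/2)
f = -134932
f - x(y(25)) = -134932 - 3*(-1)/(2*15) = -134932 - 1*(-⅒) = -134932 + ⅒ = -1349319/10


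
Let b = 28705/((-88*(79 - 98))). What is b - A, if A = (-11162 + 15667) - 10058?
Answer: 9313321/1672 ≈ 5570.2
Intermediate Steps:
A = -5553 (A = 4505 - 10058 = -5553)
b = 28705/1672 (b = 28705/((-88*(-19))) = 28705/1672 ≈ 17.168)
b - A = 28705/1672 - 1*(-5553) = 28705/1672 + 5553 = 9313321/1672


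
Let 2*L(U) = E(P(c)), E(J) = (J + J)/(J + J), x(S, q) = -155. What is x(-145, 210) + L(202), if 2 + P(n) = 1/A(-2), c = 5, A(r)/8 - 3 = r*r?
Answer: -309/2 ≈ -154.50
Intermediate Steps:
A(r) = 24 + 8*r**2 (A(r) = 24 + 8*(r*r) = 24 + 8*r**2)
P(n) = -111/56 (P(n) = -2 + 1/(24 + 8*(-2)**2) = -2 + 1/(24 + 8*4) = -2 + 1/(24 + 32) = -2 + 1/56 = -111/56)
E(J) = 1 (E(J) = (2*J)/((2*J)) = (2*J)*(1/(2*J)) = 1)
L(U) = 1/2 (L(U) = (1/2)*1 = 1/2)
x(-145, 210) + L(202) = -155 + 1/2 = -309/2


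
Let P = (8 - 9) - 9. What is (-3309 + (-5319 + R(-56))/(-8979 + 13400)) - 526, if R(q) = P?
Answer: -16959864/4421 ≈ -3836.2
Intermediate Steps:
P = -10 (P = -1 - 9 = -10)
R(q) = -10
(-3309 + (-5319 + R(-56))/(-8979 + 13400)) - 526 = (-3309 + (-5319 - 10)/(-8979 + 13400)) - 526 = (-3309 - 5329/4421) - 526 = -14634418/4421 - 526 = -16959864/4421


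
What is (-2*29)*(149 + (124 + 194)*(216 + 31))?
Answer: -4564310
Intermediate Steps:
(-2*29)*(149 + (124 + 194)*(216 + 31)) = -58*(149 + 318*247) = -58*(149 + 78546) = -58*78695 = -4564310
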